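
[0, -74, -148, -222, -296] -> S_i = 0 + -74*i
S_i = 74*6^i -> [74, 444, 2664, 15984, 95904]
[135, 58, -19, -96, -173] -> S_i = 135 + -77*i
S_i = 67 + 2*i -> [67, 69, 71, 73, 75]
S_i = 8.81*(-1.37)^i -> [8.81, -12.07, 16.54, -22.65, 31.04]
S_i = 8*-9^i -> [8, -72, 648, -5832, 52488]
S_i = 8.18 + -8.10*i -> [8.18, 0.08, -8.02, -16.12, -24.22]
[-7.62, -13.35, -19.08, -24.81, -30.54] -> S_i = -7.62 + -5.73*i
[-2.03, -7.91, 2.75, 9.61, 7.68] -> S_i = Random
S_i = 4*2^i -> [4, 8, 16, 32, 64]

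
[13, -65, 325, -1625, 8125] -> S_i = 13*-5^i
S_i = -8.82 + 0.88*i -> [-8.82, -7.94, -7.06, -6.18, -5.3]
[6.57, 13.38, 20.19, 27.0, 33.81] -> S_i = 6.57 + 6.81*i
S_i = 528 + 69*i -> [528, 597, 666, 735, 804]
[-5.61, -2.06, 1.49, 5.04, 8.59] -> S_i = -5.61 + 3.55*i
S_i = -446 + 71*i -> [-446, -375, -304, -233, -162]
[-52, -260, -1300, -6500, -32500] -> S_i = -52*5^i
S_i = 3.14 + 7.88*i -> [3.14, 11.02, 18.9, 26.78, 34.66]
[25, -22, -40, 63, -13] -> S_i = Random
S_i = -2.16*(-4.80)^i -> [-2.16, 10.37, -49.77, 238.88, -1146.62]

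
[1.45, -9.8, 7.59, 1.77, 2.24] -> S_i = Random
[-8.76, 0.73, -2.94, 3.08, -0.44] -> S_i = Random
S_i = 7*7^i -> [7, 49, 343, 2401, 16807]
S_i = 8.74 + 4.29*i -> [8.74, 13.03, 17.32, 21.61, 25.9]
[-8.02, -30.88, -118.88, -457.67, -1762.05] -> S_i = -8.02*3.85^i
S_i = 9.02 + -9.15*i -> [9.02, -0.13, -9.28, -18.43, -27.58]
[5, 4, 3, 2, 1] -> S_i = 5 + -1*i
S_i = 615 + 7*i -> [615, 622, 629, 636, 643]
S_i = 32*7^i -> [32, 224, 1568, 10976, 76832]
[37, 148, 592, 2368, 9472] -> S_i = 37*4^i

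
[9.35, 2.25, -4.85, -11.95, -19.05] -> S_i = 9.35 + -7.10*i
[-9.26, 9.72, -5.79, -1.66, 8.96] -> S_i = Random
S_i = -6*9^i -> [-6, -54, -486, -4374, -39366]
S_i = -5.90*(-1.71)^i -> [-5.9, 10.09, -17.25, 29.5, -50.45]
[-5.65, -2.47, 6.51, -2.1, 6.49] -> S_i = Random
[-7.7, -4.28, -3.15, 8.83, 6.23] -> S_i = Random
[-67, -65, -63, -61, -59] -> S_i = -67 + 2*i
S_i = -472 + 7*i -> [-472, -465, -458, -451, -444]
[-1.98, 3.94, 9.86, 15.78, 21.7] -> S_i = -1.98 + 5.92*i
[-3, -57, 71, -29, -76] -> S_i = Random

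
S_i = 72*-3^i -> [72, -216, 648, -1944, 5832]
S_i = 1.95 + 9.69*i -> [1.95, 11.64, 21.33, 31.02, 40.71]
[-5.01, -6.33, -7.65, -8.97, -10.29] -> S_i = -5.01 + -1.32*i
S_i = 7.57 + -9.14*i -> [7.57, -1.57, -10.71, -19.85, -28.99]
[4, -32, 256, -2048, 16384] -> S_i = 4*-8^i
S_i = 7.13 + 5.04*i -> [7.13, 12.17, 17.21, 22.25, 27.29]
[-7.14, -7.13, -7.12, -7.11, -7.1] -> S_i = -7.14 + 0.01*i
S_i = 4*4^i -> [4, 16, 64, 256, 1024]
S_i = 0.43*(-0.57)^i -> [0.43, -0.25, 0.14, -0.08, 0.05]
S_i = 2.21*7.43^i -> [2.21, 16.42, 122.0, 906.48, 6735.15]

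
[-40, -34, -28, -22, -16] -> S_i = -40 + 6*i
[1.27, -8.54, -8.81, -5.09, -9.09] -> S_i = Random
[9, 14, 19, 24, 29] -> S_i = 9 + 5*i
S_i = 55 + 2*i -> [55, 57, 59, 61, 63]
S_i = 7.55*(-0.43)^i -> [7.55, -3.25, 1.4, -0.6, 0.26]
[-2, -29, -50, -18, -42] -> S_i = Random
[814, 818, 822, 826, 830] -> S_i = 814 + 4*i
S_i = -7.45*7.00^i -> [-7.45, -52.15, -365.05, -2555.35, -17887.45]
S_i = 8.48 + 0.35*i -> [8.48, 8.83, 9.18, 9.53, 9.88]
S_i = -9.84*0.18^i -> [-9.84, -1.77, -0.32, -0.06, -0.01]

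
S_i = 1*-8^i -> [1, -8, 64, -512, 4096]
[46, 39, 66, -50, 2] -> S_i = Random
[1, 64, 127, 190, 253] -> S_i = 1 + 63*i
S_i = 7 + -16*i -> [7, -9, -25, -41, -57]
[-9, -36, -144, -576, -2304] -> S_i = -9*4^i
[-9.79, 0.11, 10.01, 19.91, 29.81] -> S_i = -9.79 + 9.90*i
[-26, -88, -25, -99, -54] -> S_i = Random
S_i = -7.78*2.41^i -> [-7.78, -18.75, -45.19, -108.9, -262.45]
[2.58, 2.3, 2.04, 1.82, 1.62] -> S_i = 2.58*0.89^i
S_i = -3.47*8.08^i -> [-3.47, -28.04, -226.54, -1830.47, -14790.23]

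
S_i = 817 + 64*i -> [817, 881, 945, 1009, 1073]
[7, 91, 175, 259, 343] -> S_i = 7 + 84*i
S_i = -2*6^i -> [-2, -12, -72, -432, -2592]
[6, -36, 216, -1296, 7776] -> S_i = 6*-6^i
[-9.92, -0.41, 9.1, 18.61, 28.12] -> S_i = -9.92 + 9.51*i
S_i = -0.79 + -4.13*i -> [-0.79, -4.92, -9.05, -13.18, -17.31]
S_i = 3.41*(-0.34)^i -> [3.41, -1.16, 0.39, -0.13, 0.05]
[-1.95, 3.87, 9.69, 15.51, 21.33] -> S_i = -1.95 + 5.82*i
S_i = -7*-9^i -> [-7, 63, -567, 5103, -45927]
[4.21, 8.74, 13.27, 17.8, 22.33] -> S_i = 4.21 + 4.53*i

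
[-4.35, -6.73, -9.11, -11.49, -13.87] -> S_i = -4.35 + -2.38*i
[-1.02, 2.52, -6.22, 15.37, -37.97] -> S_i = -1.02*(-2.47)^i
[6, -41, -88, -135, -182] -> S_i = 6 + -47*i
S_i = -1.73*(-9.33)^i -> [-1.73, 16.14, -150.59, 1405.05, -13109.09]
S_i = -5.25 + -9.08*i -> [-5.25, -14.33, -23.41, -32.49, -41.57]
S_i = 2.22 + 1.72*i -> [2.22, 3.94, 5.66, 7.38, 9.1]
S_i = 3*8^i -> [3, 24, 192, 1536, 12288]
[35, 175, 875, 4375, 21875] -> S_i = 35*5^i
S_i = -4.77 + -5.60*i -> [-4.77, -10.37, -15.97, -21.57, -27.17]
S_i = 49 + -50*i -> [49, -1, -51, -101, -151]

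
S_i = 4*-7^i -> [4, -28, 196, -1372, 9604]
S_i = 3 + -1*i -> [3, 2, 1, 0, -1]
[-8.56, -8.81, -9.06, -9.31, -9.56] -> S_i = -8.56 + -0.25*i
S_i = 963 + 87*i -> [963, 1050, 1137, 1224, 1311]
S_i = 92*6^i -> [92, 552, 3312, 19872, 119232]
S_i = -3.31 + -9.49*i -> [-3.31, -12.8, -22.29, -31.78, -41.27]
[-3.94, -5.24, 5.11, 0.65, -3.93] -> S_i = Random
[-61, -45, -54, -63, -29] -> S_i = Random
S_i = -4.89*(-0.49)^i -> [-4.89, 2.4, -1.17, 0.58, -0.28]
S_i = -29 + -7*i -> [-29, -36, -43, -50, -57]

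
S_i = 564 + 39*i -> [564, 603, 642, 681, 720]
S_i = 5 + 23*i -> [5, 28, 51, 74, 97]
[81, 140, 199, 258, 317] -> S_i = 81 + 59*i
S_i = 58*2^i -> [58, 116, 232, 464, 928]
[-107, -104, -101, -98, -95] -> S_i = -107 + 3*i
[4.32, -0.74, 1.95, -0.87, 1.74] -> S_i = Random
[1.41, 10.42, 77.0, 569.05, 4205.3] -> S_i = 1.41*7.39^i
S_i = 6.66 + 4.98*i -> [6.66, 11.64, 16.62, 21.6, 26.58]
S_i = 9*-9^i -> [9, -81, 729, -6561, 59049]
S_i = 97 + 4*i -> [97, 101, 105, 109, 113]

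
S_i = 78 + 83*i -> [78, 161, 244, 327, 410]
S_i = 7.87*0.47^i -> [7.87, 3.7, 1.74, 0.82, 0.38]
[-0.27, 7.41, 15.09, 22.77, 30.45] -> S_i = -0.27 + 7.68*i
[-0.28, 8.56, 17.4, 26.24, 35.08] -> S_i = -0.28 + 8.84*i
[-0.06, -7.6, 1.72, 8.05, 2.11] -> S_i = Random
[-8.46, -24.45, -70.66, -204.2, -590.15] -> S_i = -8.46*2.89^i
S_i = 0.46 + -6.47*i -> [0.46, -6.01, -12.48, -18.95, -25.42]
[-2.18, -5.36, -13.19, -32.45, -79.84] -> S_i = -2.18*2.46^i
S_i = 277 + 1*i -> [277, 278, 279, 280, 281]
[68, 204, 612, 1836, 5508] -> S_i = 68*3^i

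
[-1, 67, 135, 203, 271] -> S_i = -1 + 68*i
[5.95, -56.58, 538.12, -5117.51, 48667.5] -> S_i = 5.95*(-9.51)^i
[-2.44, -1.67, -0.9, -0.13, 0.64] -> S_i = -2.44 + 0.77*i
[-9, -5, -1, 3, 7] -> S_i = -9 + 4*i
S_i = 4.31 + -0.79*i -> [4.31, 3.52, 2.73, 1.94, 1.15]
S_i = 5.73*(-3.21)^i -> [5.73, -18.39, 59.04, -189.53, 608.38]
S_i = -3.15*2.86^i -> [-3.15, -9.01, -25.77, -73.69, -210.75]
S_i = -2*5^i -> [-2, -10, -50, -250, -1250]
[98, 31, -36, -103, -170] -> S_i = 98 + -67*i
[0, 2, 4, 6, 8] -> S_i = 0 + 2*i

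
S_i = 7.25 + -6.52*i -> [7.25, 0.73, -5.79, -12.31, -18.83]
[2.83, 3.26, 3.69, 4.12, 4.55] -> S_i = 2.83 + 0.43*i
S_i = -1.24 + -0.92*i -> [-1.24, -2.16, -3.08, -4.0, -4.92]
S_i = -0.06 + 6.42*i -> [-0.06, 6.36, 12.78, 19.2, 25.62]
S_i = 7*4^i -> [7, 28, 112, 448, 1792]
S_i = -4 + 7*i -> [-4, 3, 10, 17, 24]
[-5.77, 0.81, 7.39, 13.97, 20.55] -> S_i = -5.77 + 6.58*i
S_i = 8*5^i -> [8, 40, 200, 1000, 5000]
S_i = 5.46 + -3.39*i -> [5.46, 2.07, -1.32, -4.71, -8.1]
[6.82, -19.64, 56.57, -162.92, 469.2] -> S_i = 6.82*(-2.88)^i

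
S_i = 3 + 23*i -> [3, 26, 49, 72, 95]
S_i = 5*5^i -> [5, 25, 125, 625, 3125]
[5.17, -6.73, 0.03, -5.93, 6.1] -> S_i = Random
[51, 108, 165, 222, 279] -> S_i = 51 + 57*i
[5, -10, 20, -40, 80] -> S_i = 5*-2^i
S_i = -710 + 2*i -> [-710, -708, -706, -704, -702]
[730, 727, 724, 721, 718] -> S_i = 730 + -3*i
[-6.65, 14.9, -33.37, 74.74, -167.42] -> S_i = -6.65*(-2.24)^i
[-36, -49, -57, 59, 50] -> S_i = Random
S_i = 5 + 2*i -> [5, 7, 9, 11, 13]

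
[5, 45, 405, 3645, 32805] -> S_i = 5*9^i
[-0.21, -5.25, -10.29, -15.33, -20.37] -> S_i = -0.21 + -5.04*i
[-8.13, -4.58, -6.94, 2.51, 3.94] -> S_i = Random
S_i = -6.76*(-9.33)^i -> [-6.76, 63.07, -588.45, 5490.24, -51223.97]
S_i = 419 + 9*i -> [419, 428, 437, 446, 455]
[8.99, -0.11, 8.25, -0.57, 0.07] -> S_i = Random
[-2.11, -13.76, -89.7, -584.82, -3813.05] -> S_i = -2.11*6.52^i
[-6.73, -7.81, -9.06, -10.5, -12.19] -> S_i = -6.73*1.16^i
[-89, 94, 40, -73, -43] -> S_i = Random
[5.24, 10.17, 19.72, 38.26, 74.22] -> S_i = 5.24*1.94^i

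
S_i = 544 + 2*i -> [544, 546, 548, 550, 552]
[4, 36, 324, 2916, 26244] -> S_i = 4*9^i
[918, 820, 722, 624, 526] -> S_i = 918 + -98*i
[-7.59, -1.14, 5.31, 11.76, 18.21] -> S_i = -7.59 + 6.45*i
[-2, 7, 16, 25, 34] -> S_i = -2 + 9*i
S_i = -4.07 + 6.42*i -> [-4.07, 2.35, 8.77, 15.19, 21.61]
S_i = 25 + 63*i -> [25, 88, 151, 214, 277]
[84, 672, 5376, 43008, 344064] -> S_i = 84*8^i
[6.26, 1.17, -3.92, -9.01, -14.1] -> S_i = 6.26 + -5.09*i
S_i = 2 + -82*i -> [2, -80, -162, -244, -326]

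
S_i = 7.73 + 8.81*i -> [7.73, 16.54, 25.35, 34.16, 42.97]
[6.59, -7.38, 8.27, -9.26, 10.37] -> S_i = 6.59*(-1.12)^i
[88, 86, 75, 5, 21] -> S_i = Random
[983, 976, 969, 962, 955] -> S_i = 983 + -7*i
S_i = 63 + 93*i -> [63, 156, 249, 342, 435]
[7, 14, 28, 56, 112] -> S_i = 7*2^i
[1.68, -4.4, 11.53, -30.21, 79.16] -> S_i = 1.68*(-2.62)^i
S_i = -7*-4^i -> [-7, 28, -112, 448, -1792]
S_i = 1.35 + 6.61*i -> [1.35, 7.96, 14.57, 21.18, 27.79]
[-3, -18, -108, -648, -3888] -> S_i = -3*6^i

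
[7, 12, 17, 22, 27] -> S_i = 7 + 5*i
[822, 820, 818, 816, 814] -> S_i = 822 + -2*i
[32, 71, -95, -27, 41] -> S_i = Random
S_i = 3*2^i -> [3, 6, 12, 24, 48]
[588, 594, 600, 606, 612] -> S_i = 588 + 6*i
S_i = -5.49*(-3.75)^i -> [-5.49, 20.59, -77.2, 289.51, -1085.67]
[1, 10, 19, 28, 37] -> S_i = 1 + 9*i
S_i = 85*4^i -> [85, 340, 1360, 5440, 21760]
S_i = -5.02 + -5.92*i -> [-5.02, -10.94, -16.86, -22.78, -28.7]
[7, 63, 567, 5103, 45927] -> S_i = 7*9^i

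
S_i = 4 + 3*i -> [4, 7, 10, 13, 16]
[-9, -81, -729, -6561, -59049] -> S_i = -9*9^i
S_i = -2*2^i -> [-2, -4, -8, -16, -32]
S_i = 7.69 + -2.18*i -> [7.69, 5.51, 3.33, 1.15, -1.03]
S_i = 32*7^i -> [32, 224, 1568, 10976, 76832]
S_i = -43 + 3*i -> [-43, -40, -37, -34, -31]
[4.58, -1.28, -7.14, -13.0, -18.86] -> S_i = 4.58 + -5.86*i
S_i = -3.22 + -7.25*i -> [-3.22, -10.47, -17.72, -24.97, -32.22]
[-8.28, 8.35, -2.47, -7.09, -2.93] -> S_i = Random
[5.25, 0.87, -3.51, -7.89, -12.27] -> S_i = 5.25 + -4.38*i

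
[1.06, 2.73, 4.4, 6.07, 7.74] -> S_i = 1.06 + 1.67*i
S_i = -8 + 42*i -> [-8, 34, 76, 118, 160]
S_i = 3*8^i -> [3, 24, 192, 1536, 12288]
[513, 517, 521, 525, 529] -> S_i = 513 + 4*i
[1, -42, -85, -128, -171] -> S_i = 1 + -43*i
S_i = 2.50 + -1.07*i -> [2.5, 1.43, 0.36, -0.71, -1.78]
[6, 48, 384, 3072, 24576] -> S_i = 6*8^i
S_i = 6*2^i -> [6, 12, 24, 48, 96]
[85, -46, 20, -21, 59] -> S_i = Random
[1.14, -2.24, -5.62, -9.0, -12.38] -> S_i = 1.14 + -3.38*i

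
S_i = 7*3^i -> [7, 21, 63, 189, 567]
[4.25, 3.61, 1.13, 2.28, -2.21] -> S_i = Random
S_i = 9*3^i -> [9, 27, 81, 243, 729]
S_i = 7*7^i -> [7, 49, 343, 2401, 16807]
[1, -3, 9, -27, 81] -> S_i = 1*-3^i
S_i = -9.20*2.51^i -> [-9.2, -23.09, -57.96, -145.48, -365.16]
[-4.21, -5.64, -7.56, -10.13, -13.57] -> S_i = -4.21*1.34^i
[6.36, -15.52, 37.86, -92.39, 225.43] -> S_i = 6.36*(-2.44)^i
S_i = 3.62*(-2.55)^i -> [3.62, -9.23, 23.54, -60.02, 153.06]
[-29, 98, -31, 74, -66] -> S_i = Random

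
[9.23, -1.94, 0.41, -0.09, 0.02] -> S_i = 9.23*(-0.21)^i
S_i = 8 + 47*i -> [8, 55, 102, 149, 196]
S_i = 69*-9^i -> [69, -621, 5589, -50301, 452709]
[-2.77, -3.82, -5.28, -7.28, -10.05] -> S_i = -2.77*1.38^i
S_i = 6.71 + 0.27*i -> [6.71, 6.98, 7.25, 7.52, 7.79]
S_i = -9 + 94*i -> [-9, 85, 179, 273, 367]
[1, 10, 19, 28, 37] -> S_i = 1 + 9*i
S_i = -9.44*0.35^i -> [-9.44, -3.3, -1.16, -0.4, -0.14]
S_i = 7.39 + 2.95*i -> [7.39, 10.34, 13.29, 16.24, 19.19]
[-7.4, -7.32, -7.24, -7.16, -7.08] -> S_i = -7.40 + 0.08*i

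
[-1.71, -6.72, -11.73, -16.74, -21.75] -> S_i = -1.71 + -5.01*i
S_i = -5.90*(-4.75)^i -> [-5.9, 28.02, -133.12, 632.31, -3003.49]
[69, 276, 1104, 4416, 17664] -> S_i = 69*4^i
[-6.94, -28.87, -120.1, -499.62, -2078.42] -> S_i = -6.94*4.16^i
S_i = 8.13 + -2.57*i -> [8.13, 5.56, 2.99, 0.42, -2.15]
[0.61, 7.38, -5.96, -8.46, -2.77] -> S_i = Random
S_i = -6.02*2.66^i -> [-6.02, -16.01, -42.6, -113.3, -301.39]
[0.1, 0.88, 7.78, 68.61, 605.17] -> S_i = 0.10*8.82^i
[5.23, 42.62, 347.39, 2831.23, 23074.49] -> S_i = 5.23*8.15^i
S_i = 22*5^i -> [22, 110, 550, 2750, 13750]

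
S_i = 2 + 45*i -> [2, 47, 92, 137, 182]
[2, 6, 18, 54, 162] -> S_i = 2*3^i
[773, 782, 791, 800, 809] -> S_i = 773 + 9*i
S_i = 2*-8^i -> [2, -16, 128, -1024, 8192]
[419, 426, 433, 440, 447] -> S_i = 419 + 7*i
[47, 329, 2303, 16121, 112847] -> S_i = 47*7^i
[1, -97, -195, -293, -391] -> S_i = 1 + -98*i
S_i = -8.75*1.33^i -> [-8.75, -11.64, -15.48, -20.59, -27.38]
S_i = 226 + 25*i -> [226, 251, 276, 301, 326]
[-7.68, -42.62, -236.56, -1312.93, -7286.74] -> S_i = -7.68*5.55^i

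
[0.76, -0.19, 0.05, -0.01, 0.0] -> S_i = 0.76*(-0.25)^i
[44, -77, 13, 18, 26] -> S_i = Random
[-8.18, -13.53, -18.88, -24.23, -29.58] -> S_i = -8.18 + -5.35*i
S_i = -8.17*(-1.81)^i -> [-8.17, 14.79, -26.77, 48.45, -87.69]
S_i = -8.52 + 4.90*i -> [-8.52, -3.62, 1.28, 6.18, 11.08]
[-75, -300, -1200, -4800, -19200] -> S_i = -75*4^i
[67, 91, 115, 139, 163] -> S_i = 67 + 24*i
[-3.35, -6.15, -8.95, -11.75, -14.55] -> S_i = -3.35 + -2.80*i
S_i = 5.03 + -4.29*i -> [5.03, 0.74, -3.55, -7.84, -12.13]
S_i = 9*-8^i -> [9, -72, 576, -4608, 36864]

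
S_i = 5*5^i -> [5, 25, 125, 625, 3125]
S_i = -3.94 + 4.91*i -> [-3.94, 0.97, 5.88, 10.79, 15.7]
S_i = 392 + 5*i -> [392, 397, 402, 407, 412]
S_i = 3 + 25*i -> [3, 28, 53, 78, 103]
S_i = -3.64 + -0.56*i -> [-3.64, -4.2, -4.76, -5.32, -5.88]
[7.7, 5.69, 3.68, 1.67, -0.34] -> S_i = 7.70 + -2.01*i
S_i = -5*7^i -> [-5, -35, -245, -1715, -12005]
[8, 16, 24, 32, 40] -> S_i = 8 + 8*i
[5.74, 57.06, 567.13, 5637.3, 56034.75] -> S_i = 5.74*9.94^i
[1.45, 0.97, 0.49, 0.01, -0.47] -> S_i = 1.45 + -0.48*i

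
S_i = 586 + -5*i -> [586, 581, 576, 571, 566]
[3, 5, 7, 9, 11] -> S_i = 3 + 2*i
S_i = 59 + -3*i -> [59, 56, 53, 50, 47]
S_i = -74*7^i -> [-74, -518, -3626, -25382, -177674]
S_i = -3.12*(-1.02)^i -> [-3.12, 3.18, -3.25, 3.31, -3.38]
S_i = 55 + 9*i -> [55, 64, 73, 82, 91]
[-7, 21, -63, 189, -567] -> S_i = -7*-3^i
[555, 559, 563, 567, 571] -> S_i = 555 + 4*i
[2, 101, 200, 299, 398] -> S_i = 2 + 99*i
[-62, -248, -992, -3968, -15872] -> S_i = -62*4^i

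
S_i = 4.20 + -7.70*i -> [4.2, -3.5, -11.2, -18.9, -26.6]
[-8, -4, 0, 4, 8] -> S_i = -8 + 4*i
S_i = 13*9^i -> [13, 117, 1053, 9477, 85293]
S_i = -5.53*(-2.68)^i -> [-5.53, 14.82, -39.72, 106.45, -285.28]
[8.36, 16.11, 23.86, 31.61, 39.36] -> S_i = 8.36 + 7.75*i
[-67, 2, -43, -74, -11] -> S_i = Random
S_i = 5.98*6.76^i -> [5.98, 40.42, 273.27, 1847.32, 12487.86]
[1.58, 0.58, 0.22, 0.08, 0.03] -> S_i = 1.58*0.37^i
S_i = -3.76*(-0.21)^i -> [-3.76, 0.79, -0.17, 0.03, -0.01]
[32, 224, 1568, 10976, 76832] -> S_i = 32*7^i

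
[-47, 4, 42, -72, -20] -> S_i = Random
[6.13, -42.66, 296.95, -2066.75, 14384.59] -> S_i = 6.13*(-6.96)^i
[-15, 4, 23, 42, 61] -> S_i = -15 + 19*i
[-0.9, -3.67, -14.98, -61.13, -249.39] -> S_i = -0.90*4.08^i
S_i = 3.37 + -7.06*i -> [3.37, -3.69, -10.75, -17.81, -24.87]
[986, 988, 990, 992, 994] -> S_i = 986 + 2*i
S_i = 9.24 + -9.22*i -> [9.24, 0.02, -9.2, -18.42, -27.64]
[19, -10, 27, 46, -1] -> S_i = Random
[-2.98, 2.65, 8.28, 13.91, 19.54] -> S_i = -2.98 + 5.63*i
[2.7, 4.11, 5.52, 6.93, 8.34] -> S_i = 2.70 + 1.41*i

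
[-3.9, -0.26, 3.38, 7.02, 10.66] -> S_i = -3.90 + 3.64*i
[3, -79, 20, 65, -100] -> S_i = Random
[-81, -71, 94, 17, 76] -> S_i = Random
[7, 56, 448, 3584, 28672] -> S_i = 7*8^i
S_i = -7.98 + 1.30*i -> [-7.98, -6.68, -5.38, -4.08, -2.78]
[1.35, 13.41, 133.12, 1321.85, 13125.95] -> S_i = 1.35*9.93^i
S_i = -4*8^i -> [-4, -32, -256, -2048, -16384]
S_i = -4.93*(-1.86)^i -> [-4.93, 9.17, -17.06, 31.72, -59.01]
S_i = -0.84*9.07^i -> [-0.84, -7.62, -69.1, -626.76, -5684.71]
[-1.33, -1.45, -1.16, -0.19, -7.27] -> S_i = Random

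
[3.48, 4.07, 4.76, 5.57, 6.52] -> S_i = 3.48*1.17^i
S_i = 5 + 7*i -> [5, 12, 19, 26, 33]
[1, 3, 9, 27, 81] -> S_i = 1*3^i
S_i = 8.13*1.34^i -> [8.13, 10.89, 14.6, 19.56, 26.21]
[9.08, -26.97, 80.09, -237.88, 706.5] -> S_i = 9.08*(-2.97)^i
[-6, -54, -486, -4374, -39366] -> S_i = -6*9^i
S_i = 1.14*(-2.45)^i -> [1.14, -2.79, 6.84, -16.76, 41.07]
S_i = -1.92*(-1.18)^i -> [-1.92, 2.27, -2.67, 3.15, -3.72]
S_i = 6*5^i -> [6, 30, 150, 750, 3750]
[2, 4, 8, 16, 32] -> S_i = 2*2^i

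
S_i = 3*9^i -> [3, 27, 243, 2187, 19683]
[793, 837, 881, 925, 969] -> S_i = 793 + 44*i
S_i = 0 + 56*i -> [0, 56, 112, 168, 224]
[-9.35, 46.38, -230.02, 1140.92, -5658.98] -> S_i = -9.35*(-4.96)^i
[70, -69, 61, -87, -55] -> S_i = Random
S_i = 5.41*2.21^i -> [5.41, 11.96, 26.42, 58.39, 129.05]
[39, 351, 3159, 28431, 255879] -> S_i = 39*9^i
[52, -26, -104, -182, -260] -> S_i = 52 + -78*i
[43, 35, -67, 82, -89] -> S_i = Random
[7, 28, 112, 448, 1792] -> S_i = 7*4^i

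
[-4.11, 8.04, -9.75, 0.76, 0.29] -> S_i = Random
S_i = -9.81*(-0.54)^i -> [-9.81, 5.3, -2.86, 1.54, -0.83]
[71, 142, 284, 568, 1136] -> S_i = 71*2^i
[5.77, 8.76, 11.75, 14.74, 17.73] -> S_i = 5.77 + 2.99*i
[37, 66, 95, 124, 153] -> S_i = 37 + 29*i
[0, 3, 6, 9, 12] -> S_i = 0 + 3*i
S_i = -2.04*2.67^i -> [-2.04, -5.45, -14.54, -38.83, -103.68]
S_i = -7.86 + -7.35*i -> [-7.86, -15.21, -22.56, -29.91, -37.26]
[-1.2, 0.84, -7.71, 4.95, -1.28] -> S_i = Random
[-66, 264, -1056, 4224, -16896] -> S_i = -66*-4^i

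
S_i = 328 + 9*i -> [328, 337, 346, 355, 364]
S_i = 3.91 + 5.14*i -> [3.91, 9.05, 14.19, 19.33, 24.47]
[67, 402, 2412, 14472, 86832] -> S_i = 67*6^i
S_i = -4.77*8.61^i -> [-4.77, -41.07, -353.61, -3044.58, -26213.86]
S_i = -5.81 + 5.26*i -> [-5.81, -0.55, 4.71, 9.97, 15.23]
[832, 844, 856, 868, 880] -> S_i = 832 + 12*i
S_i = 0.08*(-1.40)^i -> [0.08, -0.11, 0.16, -0.22, 0.31]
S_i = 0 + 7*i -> [0, 7, 14, 21, 28]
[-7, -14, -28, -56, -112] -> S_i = -7*2^i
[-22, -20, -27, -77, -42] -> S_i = Random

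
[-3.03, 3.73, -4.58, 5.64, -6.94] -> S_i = -3.03*(-1.23)^i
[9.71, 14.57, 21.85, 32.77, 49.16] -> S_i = 9.71*1.50^i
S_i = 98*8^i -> [98, 784, 6272, 50176, 401408]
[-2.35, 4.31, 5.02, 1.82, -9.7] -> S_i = Random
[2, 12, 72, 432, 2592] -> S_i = 2*6^i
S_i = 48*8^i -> [48, 384, 3072, 24576, 196608]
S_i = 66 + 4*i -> [66, 70, 74, 78, 82]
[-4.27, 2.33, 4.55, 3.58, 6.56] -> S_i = Random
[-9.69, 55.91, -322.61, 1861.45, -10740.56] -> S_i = -9.69*(-5.77)^i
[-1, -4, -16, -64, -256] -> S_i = -1*4^i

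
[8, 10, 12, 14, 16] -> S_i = 8 + 2*i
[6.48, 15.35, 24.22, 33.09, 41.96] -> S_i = 6.48 + 8.87*i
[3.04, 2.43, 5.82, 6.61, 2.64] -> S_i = Random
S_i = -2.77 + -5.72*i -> [-2.77, -8.49, -14.21, -19.93, -25.65]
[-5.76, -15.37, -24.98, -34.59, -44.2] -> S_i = -5.76 + -9.61*i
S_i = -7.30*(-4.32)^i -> [-7.3, 31.54, -136.24, 588.54, -2542.48]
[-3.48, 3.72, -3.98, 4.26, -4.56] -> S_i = -3.48*(-1.07)^i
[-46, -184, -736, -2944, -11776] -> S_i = -46*4^i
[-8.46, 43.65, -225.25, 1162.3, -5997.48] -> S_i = -8.46*(-5.16)^i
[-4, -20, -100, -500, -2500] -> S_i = -4*5^i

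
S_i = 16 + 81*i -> [16, 97, 178, 259, 340]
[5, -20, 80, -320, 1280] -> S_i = 5*-4^i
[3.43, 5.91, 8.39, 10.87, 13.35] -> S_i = 3.43 + 2.48*i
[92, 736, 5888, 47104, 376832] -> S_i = 92*8^i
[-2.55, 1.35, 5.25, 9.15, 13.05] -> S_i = -2.55 + 3.90*i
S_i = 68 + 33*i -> [68, 101, 134, 167, 200]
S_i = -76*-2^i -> [-76, 152, -304, 608, -1216]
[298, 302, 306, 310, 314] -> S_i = 298 + 4*i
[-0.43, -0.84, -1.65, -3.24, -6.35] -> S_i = -0.43*1.96^i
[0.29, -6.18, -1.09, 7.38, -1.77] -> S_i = Random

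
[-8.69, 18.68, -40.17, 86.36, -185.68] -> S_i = -8.69*(-2.15)^i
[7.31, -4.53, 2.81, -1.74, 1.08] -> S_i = 7.31*(-0.62)^i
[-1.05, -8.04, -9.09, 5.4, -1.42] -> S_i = Random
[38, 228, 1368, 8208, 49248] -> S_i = 38*6^i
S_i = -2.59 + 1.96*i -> [-2.59, -0.63, 1.33, 3.29, 5.25]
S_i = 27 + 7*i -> [27, 34, 41, 48, 55]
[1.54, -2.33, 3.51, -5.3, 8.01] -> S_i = 1.54*(-1.51)^i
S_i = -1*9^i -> [-1, -9, -81, -729, -6561]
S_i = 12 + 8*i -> [12, 20, 28, 36, 44]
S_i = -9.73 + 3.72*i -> [-9.73, -6.01, -2.29, 1.43, 5.15]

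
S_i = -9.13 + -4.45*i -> [-9.13, -13.58, -18.03, -22.48, -26.93]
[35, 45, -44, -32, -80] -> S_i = Random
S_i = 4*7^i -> [4, 28, 196, 1372, 9604]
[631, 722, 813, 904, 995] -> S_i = 631 + 91*i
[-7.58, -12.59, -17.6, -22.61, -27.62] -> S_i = -7.58 + -5.01*i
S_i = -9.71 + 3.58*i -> [-9.71, -6.13, -2.55, 1.03, 4.61]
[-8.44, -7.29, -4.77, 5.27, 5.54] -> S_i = Random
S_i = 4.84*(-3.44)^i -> [4.84, -16.65, 57.27, -197.02, 677.76]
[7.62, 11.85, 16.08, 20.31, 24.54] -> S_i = 7.62 + 4.23*i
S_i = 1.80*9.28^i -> [1.8, 16.7, 155.01, 1438.52, 13349.48]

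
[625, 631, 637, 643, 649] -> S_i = 625 + 6*i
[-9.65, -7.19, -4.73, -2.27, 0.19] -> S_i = -9.65 + 2.46*i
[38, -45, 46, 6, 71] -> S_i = Random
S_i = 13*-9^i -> [13, -117, 1053, -9477, 85293]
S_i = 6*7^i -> [6, 42, 294, 2058, 14406]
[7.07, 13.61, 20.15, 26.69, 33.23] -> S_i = 7.07 + 6.54*i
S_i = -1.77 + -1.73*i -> [-1.77, -3.5, -5.23, -6.96, -8.69]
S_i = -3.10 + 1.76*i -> [-3.1, -1.34, 0.42, 2.18, 3.94]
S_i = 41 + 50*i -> [41, 91, 141, 191, 241]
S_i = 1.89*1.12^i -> [1.89, 2.12, 2.37, 2.66, 2.97]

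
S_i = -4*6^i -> [-4, -24, -144, -864, -5184]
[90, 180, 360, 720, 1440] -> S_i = 90*2^i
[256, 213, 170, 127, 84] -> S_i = 256 + -43*i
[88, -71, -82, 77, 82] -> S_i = Random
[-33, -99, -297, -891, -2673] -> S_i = -33*3^i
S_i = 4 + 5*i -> [4, 9, 14, 19, 24]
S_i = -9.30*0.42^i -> [-9.3, -3.91, -1.64, -0.69, -0.29]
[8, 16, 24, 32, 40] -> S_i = 8 + 8*i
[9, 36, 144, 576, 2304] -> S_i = 9*4^i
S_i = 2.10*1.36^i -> [2.1, 2.86, 3.88, 5.28, 7.18]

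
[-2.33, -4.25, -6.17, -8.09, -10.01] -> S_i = -2.33 + -1.92*i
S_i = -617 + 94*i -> [-617, -523, -429, -335, -241]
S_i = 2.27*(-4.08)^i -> [2.27, -9.26, 37.79, -154.17, 629.02]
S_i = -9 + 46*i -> [-9, 37, 83, 129, 175]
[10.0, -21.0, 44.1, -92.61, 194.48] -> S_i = 10.00*(-2.10)^i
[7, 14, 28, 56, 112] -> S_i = 7*2^i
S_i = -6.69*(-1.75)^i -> [-6.69, 11.71, -20.49, 35.85, -62.74]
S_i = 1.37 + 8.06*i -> [1.37, 9.43, 17.49, 25.55, 33.61]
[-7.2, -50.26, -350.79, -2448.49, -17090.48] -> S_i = -7.20*6.98^i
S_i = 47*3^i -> [47, 141, 423, 1269, 3807]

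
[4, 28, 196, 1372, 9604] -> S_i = 4*7^i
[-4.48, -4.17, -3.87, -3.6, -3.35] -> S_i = -4.48*0.93^i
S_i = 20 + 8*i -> [20, 28, 36, 44, 52]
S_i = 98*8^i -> [98, 784, 6272, 50176, 401408]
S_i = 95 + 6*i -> [95, 101, 107, 113, 119]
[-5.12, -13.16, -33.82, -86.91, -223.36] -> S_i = -5.12*2.57^i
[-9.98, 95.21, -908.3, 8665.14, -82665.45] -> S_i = -9.98*(-9.54)^i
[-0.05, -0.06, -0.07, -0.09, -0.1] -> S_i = -0.05*1.20^i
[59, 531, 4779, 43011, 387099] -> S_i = 59*9^i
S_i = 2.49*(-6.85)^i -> [2.49, -17.06, 116.84, -800.33, 5482.29]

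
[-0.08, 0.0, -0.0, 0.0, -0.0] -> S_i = -0.08*(-0.06)^i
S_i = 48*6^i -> [48, 288, 1728, 10368, 62208]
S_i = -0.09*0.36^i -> [-0.09, -0.03, -0.01, -0.0, -0.0]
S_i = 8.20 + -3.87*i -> [8.2, 4.33, 0.46, -3.41, -7.28]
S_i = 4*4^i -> [4, 16, 64, 256, 1024]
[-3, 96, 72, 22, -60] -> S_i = Random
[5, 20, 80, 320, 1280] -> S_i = 5*4^i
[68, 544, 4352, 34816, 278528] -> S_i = 68*8^i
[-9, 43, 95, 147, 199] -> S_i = -9 + 52*i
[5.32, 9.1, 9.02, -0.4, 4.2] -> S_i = Random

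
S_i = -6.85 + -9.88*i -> [-6.85, -16.73, -26.61, -36.49, -46.37]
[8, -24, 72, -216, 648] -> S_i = 8*-3^i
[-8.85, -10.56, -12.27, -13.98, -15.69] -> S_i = -8.85 + -1.71*i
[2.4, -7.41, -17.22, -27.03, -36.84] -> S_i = 2.40 + -9.81*i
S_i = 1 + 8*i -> [1, 9, 17, 25, 33]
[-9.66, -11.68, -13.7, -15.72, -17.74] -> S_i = -9.66 + -2.02*i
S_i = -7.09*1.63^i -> [-7.09, -11.56, -18.84, -30.7, -50.05]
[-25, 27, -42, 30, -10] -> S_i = Random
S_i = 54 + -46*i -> [54, 8, -38, -84, -130]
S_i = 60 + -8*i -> [60, 52, 44, 36, 28]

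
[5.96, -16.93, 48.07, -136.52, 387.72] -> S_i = 5.96*(-2.84)^i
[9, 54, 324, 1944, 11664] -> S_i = 9*6^i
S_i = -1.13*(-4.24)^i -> [-1.13, 4.79, -20.31, 86.13, -365.21]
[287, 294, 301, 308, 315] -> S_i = 287 + 7*i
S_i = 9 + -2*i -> [9, 7, 5, 3, 1]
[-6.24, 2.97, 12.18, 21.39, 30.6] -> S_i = -6.24 + 9.21*i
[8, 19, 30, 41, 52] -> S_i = 8 + 11*i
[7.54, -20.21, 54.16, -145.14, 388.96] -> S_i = 7.54*(-2.68)^i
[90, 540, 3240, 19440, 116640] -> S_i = 90*6^i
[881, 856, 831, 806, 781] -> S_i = 881 + -25*i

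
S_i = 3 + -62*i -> [3, -59, -121, -183, -245]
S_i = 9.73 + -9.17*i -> [9.73, 0.56, -8.61, -17.78, -26.95]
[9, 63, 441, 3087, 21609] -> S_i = 9*7^i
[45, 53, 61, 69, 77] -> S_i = 45 + 8*i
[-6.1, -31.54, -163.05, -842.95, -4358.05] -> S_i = -6.10*5.17^i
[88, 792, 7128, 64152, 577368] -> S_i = 88*9^i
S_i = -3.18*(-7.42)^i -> [-3.18, 23.6, -175.08, 1299.09, -9639.24]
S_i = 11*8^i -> [11, 88, 704, 5632, 45056]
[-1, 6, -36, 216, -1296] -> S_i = -1*-6^i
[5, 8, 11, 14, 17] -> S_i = 5 + 3*i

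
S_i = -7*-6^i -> [-7, 42, -252, 1512, -9072]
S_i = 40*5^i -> [40, 200, 1000, 5000, 25000]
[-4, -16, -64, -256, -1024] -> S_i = -4*4^i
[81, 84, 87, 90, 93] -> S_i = 81 + 3*i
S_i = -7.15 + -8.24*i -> [-7.15, -15.39, -23.63, -31.87, -40.11]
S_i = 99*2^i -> [99, 198, 396, 792, 1584]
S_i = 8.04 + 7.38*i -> [8.04, 15.42, 22.8, 30.18, 37.56]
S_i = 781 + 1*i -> [781, 782, 783, 784, 785]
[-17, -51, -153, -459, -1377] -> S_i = -17*3^i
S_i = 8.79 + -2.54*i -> [8.79, 6.25, 3.71, 1.17, -1.37]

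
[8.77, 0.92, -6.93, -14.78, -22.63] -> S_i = 8.77 + -7.85*i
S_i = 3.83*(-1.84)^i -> [3.83, -7.05, 12.97, -23.86, 43.9]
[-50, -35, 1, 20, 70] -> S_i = Random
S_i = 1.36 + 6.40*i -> [1.36, 7.76, 14.16, 20.56, 26.96]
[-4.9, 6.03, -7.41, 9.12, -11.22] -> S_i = -4.90*(-1.23)^i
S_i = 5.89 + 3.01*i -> [5.89, 8.9, 11.91, 14.92, 17.93]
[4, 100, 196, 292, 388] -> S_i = 4 + 96*i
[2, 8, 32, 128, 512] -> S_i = 2*4^i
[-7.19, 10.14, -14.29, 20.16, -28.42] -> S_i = -7.19*(-1.41)^i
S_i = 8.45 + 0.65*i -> [8.45, 9.1, 9.75, 10.4, 11.05]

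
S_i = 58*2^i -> [58, 116, 232, 464, 928]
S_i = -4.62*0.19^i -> [-4.62, -0.88, -0.17, -0.03, -0.01]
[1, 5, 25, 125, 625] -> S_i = 1*5^i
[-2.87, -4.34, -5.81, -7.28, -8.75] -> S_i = -2.87 + -1.47*i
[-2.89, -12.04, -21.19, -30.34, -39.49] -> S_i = -2.89 + -9.15*i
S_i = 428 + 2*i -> [428, 430, 432, 434, 436]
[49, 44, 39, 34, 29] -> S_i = 49 + -5*i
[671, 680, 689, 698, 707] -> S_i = 671 + 9*i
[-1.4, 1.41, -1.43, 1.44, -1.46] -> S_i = -1.40*(-1.01)^i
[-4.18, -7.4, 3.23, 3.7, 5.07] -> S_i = Random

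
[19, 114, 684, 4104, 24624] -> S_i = 19*6^i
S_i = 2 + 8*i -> [2, 10, 18, 26, 34]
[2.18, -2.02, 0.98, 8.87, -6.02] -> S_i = Random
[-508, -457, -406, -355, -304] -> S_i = -508 + 51*i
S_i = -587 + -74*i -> [-587, -661, -735, -809, -883]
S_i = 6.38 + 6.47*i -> [6.38, 12.85, 19.32, 25.79, 32.26]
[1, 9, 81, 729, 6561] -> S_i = 1*9^i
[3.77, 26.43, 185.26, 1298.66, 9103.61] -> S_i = 3.77*7.01^i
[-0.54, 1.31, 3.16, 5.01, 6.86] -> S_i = -0.54 + 1.85*i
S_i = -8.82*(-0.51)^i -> [-8.82, 4.5, -2.29, 1.17, -0.6]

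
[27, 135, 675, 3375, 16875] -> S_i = 27*5^i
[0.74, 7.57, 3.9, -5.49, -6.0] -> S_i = Random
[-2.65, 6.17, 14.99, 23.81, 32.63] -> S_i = -2.65 + 8.82*i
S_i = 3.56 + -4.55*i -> [3.56, -0.99, -5.54, -10.09, -14.64]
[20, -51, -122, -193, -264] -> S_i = 20 + -71*i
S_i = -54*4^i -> [-54, -216, -864, -3456, -13824]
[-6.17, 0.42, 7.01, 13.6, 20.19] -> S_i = -6.17 + 6.59*i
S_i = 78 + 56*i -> [78, 134, 190, 246, 302]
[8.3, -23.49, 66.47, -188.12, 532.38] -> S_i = 8.30*(-2.83)^i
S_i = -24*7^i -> [-24, -168, -1176, -8232, -57624]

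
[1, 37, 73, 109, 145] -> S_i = 1 + 36*i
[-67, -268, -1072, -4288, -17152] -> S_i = -67*4^i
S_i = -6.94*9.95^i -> [-6.94, -69.05, -687.08, -6836.42, -68022.38]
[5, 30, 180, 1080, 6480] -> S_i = 5*6^i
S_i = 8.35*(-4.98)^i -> [8.35, -41.58, 207.08, -1031.28, 5135.75]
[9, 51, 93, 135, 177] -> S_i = 9 + 42*i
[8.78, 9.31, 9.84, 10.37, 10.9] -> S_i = 8.78 + 0.53*i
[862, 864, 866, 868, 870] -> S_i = 862 + 2*i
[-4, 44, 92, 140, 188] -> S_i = -4 + 48*i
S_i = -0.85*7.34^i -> [-0.85, -6.24, -45.79, -336.13, -2467.19]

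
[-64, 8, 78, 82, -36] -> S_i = Random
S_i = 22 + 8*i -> [22, 30, 38, 46, 54]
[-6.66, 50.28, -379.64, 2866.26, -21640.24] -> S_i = -6.66*(-7.55)^i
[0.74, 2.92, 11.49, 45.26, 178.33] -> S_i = 0.74*3.94^i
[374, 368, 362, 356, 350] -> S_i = 374 + -6*i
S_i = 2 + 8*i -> [2, 10, 18, 26, 34]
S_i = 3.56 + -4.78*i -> [3.56, -1.22, -6.0, -10.78, -15.56]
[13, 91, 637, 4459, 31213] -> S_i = 13*7^i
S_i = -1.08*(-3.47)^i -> [-1.08, 3.75, -13.0, 45.12, -156.58]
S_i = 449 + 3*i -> [449, 452, 455, 458, 461]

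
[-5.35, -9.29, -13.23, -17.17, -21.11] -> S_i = -5.35 + -3.94*i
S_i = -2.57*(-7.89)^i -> [-2.57, 20.28, -159.99, 1262.3, -9959.58]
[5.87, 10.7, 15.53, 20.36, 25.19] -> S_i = 5.87 + 4.83*i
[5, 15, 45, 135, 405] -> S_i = 5*3^i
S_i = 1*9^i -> [1, 9, 81, 729, 6561]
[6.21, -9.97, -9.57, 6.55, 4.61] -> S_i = Random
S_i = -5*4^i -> [-5, -20, -80, -320, -1280]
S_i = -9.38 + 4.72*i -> [-9.38, -4.66, 0.06, 4.78, 9.5]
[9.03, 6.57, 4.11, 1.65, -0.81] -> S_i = 9.03 + -2.46*i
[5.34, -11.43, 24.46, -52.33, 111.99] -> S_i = 5.34*(-2.14)^i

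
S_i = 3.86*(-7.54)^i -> [3.86, -29.1, 219.45, -1654.63, 12475.92]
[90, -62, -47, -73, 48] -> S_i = Random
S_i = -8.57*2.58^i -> [-8.57, -22.11, -57.05, -147.18, -379.72]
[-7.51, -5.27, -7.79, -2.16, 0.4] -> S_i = Random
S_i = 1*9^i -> [1, 9, 81, 729, 6561]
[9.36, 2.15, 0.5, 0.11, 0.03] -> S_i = 9.36*0.23^i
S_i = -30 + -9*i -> [-30, -39, -48, -57, -66]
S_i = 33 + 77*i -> [33, 110, 187, 264, 341]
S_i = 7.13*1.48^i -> [7.13, 10.55, 15.62, 23.11, 34.21]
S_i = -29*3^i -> [-29, -87, -261, -783, -2349]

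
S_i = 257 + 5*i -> [257, 262, 267, 272, 277]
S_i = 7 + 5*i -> [7, 12, 17, 22, 27]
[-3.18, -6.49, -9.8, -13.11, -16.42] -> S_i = -3.18 + -3.31*i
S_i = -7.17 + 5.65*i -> [-7.17, -1.52, 4.13, 9.78, 15.43]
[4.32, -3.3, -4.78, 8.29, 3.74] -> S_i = Random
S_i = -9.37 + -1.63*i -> [-9.37, -11.0, -12.63, -14.26, -15.89]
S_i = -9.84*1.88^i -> [-9.84, -18.5, -34.78, -65.38, -122.92]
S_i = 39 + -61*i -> [39, -22, -83, -144, -205]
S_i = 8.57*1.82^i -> [8.57, 15.6, 28.39, 51.66, 94.03]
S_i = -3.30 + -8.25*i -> [-3.3, -11.55, -19.8, -28.05, -36.3]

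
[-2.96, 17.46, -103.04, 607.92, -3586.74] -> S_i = -2.96*(-5.90)^i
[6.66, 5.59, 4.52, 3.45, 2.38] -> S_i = 6.66 + -1.07*i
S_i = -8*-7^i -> [-8, 56, -392, 2744, -19208]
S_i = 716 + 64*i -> [716, 780, 844, 908, 972]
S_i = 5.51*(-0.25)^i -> [5.51, -1.38, 0.34, -0.09, 0.02]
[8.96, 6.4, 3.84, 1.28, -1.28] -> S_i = 8.96 + -2.56*i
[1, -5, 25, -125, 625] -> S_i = 1*-5^i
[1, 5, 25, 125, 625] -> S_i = 1*5^i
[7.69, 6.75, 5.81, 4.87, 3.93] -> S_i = 7.69 + -0.94*i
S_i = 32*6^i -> [32, 192, 1152, 6912, 41472]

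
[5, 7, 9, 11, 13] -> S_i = 5 + 2*i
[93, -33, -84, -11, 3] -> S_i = Random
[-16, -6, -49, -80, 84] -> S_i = Random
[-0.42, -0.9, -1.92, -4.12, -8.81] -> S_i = -0.42*2.14^i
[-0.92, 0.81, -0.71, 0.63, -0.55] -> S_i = -0.92*(-0.88)^i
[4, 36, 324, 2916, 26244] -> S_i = 4*9^i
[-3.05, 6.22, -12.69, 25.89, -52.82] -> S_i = -3.05*(-2.04)^i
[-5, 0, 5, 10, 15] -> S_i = -5 + 5*i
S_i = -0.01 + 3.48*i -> [-0.01, 3.47, 6.95, 10.43, 13.91]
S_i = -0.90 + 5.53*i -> [-0.9, 4.63, 10.16, 15.69, 21.22]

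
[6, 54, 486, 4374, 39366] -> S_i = 6*9^i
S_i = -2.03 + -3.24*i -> [-2.03, -5.27, -8.51, -11.75, -14.99]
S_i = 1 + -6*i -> [1, -5, -11, -17, -23]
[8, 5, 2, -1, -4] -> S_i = 8 + -3*i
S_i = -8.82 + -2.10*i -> [-8.82, -10.92, -13.02, -15.12, -17.22]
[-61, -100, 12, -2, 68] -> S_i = Random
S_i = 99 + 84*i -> [99, 183, 267, 351, 435]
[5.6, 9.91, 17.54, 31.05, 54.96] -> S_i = 5.60*1.77^i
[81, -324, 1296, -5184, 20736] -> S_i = 81*-4^i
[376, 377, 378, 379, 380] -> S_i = 376 + 1*i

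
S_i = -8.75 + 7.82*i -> [-8.75, -0.93, 6.89, 14.71, 22.53]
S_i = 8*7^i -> [8, 56, 392, 2744, 19208]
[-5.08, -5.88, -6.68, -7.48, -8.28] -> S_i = -5.08 + -0.80*i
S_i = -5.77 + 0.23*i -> [-5.77, -5.54, -5.31, -5.08, -4.85]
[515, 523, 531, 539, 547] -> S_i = 515 + 8*i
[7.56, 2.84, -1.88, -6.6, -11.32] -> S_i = 7.56 + -4.72*i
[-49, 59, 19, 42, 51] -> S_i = Random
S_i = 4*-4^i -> [4, -16, 64, -256, 1024]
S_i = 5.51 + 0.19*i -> [5.51, 5.7, 5.89, 6.08, 6.27]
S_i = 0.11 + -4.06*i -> [0.11, -3.95, -8.01, -12.07, -16.13]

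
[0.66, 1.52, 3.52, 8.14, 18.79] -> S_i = 0.66*2.31^i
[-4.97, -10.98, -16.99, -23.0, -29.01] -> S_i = -4.97 + -6.01*i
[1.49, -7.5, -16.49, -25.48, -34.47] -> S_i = 1.49 + -8.99*i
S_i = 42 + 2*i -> [42, 44, 46, 48, 50]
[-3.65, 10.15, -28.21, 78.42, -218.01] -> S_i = -3.65*(-2.78)^i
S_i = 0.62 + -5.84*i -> [0.62, -5.22, -11.06, -16.9, -22.74]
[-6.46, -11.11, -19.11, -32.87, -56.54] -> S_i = -6.46*1.72^i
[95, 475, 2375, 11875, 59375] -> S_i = 95*5^i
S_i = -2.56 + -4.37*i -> [-2.56, -6.93, -11.3, -15.67, -20.04]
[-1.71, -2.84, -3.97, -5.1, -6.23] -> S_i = -1.71 + -1.13*i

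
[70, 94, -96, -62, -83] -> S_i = Random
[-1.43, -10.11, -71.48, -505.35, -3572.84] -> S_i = -1.43*7.07^i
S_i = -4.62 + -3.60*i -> [-4.62, -8.22, -11.82, -15.42, -19.02]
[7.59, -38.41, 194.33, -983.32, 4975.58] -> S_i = 7.59*(-5.06)^i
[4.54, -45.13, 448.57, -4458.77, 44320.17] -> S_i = 4.54*(-9.94)^i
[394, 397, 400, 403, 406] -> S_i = 394 + 3*i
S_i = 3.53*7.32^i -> [3.53, 25.84, 189.15, 1384.55, 10134.89]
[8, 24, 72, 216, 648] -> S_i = 8*3^i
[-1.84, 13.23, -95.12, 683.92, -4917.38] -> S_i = -1.84*(-7.19)^i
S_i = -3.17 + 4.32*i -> [-3.17, 1.15, 5.47, 9.79, 14.11]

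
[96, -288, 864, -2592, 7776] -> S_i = 96*-3^i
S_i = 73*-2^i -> [73, -146, 292, -584, 1168]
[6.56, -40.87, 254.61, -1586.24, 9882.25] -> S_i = 6.56*(-6.23)^i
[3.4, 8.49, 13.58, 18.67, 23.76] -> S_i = 3.40 + 5.09*i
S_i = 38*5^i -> [38, 190, 950, 4750, 23750]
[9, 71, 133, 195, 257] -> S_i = 9 + 62*i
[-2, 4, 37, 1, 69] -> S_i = Random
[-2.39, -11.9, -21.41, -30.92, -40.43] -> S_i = -2.39 + -9.51*i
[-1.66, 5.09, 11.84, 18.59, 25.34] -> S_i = -1.66 + 6.75*i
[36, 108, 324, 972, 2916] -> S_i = 36*3^i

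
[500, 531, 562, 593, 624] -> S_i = 500 + 31*i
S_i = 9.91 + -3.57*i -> [9.91, 6.34, 2.77, -0.8, -4.37]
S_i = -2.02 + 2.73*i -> [-2.02, 0.71, 3.44, 6.17, 8.9]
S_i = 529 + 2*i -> [529, 531, 533, 535, 537]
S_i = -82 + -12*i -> [-82, -94, -106, -118, -130]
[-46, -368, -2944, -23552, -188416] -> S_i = -46*8^i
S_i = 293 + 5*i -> [293, 298, 303, 308, 313]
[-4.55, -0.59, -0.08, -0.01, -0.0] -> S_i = -4.55*0.13^i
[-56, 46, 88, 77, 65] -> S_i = Random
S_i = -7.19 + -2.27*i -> [-7.19, -9.46, -11.73, -14.0, -16.27]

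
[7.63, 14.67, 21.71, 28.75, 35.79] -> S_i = 7.63 + 7.04*i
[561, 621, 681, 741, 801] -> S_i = 561 + 60*i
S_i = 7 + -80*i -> [7, -73, -153, -233, -313]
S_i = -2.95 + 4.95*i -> [-2.95, 2.0, 6.95, 11.9, 16.85]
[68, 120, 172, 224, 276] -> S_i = 68 + 52*i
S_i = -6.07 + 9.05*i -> [-6.07, 2.98, 12.03, 21.08, 30.13]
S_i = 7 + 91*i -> [7, 98, 189, 280, 371]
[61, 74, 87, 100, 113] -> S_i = 61 + 13*i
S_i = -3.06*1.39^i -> [-3.06, -4.25, -5.91, -8.22, -11.42]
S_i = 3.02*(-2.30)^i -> [3.02, -6.95, 15.98, -36.74, 84.51]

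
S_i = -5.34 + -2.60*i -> [-5.34, -7.94, -10.54, -13.14, -15.74]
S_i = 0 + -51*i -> [0, -51, -102, -153, -204]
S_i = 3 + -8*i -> [3, -5, -13, -21, -29]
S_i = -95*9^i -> [-95, -855, -7695, -69255, -623295]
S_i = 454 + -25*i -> [454, 429, 404, 379, 354]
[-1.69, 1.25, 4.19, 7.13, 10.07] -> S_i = -1.69 + 2.94*i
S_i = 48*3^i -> [48, 144, 432, 1296, 3888]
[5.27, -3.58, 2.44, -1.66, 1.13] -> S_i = 5.27*(-0.68)^i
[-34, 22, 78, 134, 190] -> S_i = -34 + 56*i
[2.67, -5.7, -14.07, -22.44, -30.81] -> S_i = 2.67 + -8.37*i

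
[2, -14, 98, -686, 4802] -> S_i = 2*-7^i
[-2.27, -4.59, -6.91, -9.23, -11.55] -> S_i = -2.27 + -2.32*i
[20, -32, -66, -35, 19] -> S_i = Random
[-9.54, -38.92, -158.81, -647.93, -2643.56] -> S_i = -9.54*4.08^i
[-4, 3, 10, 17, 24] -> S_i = -4 + 7*i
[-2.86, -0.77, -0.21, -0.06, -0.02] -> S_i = -2.86*0.27^i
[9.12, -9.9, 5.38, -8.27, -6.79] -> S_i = Random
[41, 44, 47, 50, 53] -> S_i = 41 + 3*i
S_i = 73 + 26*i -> [73, 99, 125, 151, 177]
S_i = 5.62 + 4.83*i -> [5.62, 10.45, 15.28, 20.11, 24.94]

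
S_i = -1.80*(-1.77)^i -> [-1.8, 3.19, -5.64, 9.98, -17.67]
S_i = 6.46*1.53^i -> [6.46, 9.88, 15.12, 23.14, 35.4]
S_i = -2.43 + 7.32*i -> [-2.43, 4.89, 12.21, 19.53, 26.85]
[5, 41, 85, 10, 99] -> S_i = Random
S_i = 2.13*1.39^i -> [2.13, 2.96, 4.12, 5.72, 7.95]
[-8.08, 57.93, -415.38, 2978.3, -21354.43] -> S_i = -8.08*(-7.17)^i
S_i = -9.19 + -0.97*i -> [-9.19, -10.16, -11.13, -12.1, -13.07]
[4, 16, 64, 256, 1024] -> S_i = 4*4^i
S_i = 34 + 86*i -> [34, 120, 206, 292, 378]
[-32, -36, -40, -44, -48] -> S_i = -32 + -4*i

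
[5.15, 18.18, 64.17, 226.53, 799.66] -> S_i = 5.15*3.53^i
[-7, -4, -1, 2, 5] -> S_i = -7 + 3*i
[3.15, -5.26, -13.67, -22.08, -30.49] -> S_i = 3.15 + -8.41*i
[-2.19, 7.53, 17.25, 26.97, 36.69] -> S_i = -2.19 + 9.72*i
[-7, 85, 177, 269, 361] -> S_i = -7 + 92*i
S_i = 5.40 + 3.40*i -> [5.4, 8.8, 12.2, 15.6, 19.0]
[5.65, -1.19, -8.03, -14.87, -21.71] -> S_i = 5.65 + -6.84*i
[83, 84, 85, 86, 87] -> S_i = 83 + 1*i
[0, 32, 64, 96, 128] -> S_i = 0 + 32*i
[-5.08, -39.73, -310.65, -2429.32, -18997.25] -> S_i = -5.08*7.82^i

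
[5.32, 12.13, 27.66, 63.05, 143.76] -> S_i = 5.32*2.28^i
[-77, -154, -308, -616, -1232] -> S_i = -77*2^i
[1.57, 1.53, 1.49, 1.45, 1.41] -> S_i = 1.57 + -0.04*i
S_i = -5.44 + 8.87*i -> [-5.44, 3.43, 12.3, 21.17, 30.04]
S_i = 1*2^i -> [1, 2, 4, 8, 16]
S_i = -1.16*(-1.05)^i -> [-1.16, 1.22, -1.28, 1.34, -1.41]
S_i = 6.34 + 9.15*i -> [6.34, 15.49, 24.64, 33.79, 42.94]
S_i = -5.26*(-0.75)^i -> [-5.26, 3.94, -2.96, 2.22, -1.66]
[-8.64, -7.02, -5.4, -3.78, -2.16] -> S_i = -8.64 + 1.62*i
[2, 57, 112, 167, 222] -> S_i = 2 + 55*i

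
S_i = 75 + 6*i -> [75, 81, 87, 93, 99]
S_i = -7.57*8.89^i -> [-7.57, -67.3, -598.27, -5318.65, -47282.77]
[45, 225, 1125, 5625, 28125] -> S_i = 45*5^i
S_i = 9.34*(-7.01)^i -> [9.34, -65.47, 458.97, -3217.37, 22553.76]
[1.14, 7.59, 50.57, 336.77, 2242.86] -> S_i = 1.14*6.66^i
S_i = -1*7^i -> [-1, -7, -49, -343, -2401]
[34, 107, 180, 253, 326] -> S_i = 34 + 73*i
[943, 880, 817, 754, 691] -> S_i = 943 + -63*i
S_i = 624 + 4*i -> [624, 628, 632, 636, 640]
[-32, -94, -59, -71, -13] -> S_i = Random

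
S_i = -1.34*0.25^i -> [-1.34, -0.34, -0.08, -0.02, -0.01]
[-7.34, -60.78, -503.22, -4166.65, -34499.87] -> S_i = -7.34*8.28^i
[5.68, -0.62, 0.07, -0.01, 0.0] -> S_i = 5.68*(-0.11)^i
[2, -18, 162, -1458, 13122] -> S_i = 2*-9^i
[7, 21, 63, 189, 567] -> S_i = 7*3^i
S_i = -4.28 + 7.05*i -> [-4.28, 2.77, 9.82, 16.87, 23.92]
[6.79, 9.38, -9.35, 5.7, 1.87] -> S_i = Random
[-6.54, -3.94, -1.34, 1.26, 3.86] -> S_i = -6.54 + 2.60*i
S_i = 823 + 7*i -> [823, 830, 837, 844, 851]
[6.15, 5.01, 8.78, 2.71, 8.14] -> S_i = Random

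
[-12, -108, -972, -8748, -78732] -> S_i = -12*9^i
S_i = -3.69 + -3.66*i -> [-3.69, -7.35, -11.01, -14.67, -18.33]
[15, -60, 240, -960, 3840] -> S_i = 15*-4^i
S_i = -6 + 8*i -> [-6, 2, 10, 18, 26]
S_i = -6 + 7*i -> [-6, 1, 8, 15, 22]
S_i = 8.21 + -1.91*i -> [8.21, 6.3, 4.39, 2.48, 0.57]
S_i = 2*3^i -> [2, 6, 18, 54, 162]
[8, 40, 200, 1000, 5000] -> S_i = 8*5^i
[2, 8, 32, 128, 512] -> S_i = 2*4^i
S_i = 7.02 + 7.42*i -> [7.02, 14.44, 21.86, 29.28, 36.7]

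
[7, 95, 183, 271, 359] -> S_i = 7 + 88*i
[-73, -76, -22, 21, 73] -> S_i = Random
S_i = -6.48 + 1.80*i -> [-6.48, -4.68, -2.88, -1.08, 0.72]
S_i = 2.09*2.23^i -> [2.09, 4.66, 10.39, 23.18, 51.69]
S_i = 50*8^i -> [50, 400, 3200, 25600, 204800]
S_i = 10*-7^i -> [10, -70, 490, -3430, 24010]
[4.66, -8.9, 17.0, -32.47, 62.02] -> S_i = 4.66*(-1.91)^i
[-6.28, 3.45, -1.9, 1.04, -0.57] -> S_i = -6.28*(-0.55)^i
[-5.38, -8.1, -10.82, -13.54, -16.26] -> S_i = -5.38 + -2.72*i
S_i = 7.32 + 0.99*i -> [7.32, 8.31, 9.3, 10.29, 11.28]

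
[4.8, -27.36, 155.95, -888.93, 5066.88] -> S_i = 4.80*(-5.70)^i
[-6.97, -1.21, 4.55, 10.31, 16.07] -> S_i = -6.97 + 5.76*i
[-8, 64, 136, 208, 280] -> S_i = -8 + 72*i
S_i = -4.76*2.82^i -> [-4.76, -13.42, -37.85, -106.75, -301.03]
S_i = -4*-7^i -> [-4, 28, -196, 1372, -9604]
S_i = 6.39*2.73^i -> [6.39, 17.44, 47.62, 130.01, 354.94]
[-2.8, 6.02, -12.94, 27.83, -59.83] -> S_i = -2.80*(-2.15)^i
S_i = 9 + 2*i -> [9, 11, 13, 15, 17]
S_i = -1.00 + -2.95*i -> [-1.0, -3.95, -6.9, -9.85, -12.8]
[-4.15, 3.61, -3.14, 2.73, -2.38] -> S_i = -4.15*(-0.87)^i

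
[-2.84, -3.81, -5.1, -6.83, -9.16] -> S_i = -2.84*1.34^i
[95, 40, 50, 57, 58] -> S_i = Random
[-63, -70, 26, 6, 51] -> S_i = Random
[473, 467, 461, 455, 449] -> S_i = 473 + -6*i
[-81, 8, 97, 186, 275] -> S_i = -81 + 89*i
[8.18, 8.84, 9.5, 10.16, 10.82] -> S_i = 8.18 + 0.66*i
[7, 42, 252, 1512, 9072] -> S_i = 7*6^i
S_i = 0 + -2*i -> [0, -2, -4, -6, -8]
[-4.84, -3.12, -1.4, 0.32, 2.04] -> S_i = -4.84 + 1.72*i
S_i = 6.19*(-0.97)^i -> [6.19, -6.0, 5.82, -5.65, 5.48]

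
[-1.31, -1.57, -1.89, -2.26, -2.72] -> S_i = -1.31*1.20^i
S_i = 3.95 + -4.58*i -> [3.95, -0.63, -5.21, -9.79, -14.37]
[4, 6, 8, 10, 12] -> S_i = 4 + 2*i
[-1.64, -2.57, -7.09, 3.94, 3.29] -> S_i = Random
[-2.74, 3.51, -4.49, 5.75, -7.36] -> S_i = -2.74*(-1.28)^i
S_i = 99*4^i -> [99, 396, 1584, 6336, 25344]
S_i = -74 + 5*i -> [-74, -69, -64, -59, -54]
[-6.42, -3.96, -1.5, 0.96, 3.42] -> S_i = -6.42 + 2.46*i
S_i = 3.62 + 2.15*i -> [3.62, 5.77, 7.92, 10.07, 12.22]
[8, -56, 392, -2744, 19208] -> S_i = 8*-7^i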